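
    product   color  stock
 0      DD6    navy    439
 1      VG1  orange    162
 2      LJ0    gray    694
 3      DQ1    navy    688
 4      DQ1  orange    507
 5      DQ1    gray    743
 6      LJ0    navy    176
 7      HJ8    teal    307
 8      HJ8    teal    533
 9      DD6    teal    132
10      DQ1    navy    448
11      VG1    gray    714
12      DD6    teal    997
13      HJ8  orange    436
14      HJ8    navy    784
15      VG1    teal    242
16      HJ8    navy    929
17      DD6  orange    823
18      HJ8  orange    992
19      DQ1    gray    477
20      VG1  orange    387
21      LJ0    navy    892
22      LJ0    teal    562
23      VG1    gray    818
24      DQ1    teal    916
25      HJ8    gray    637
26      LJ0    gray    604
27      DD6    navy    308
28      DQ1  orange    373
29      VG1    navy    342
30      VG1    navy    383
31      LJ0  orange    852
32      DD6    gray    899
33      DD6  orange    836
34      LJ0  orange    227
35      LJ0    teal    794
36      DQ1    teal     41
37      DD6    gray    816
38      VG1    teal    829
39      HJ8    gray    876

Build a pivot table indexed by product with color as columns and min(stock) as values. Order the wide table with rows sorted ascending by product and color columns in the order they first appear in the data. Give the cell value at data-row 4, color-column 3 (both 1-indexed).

604

With rows sorted ascending by product, row 4 is product=LJ0. color columns in first-appearance order: navy, orange, gray, teal; column 3 is gray.
Long rows with product=LJ0, color=gray: min(694, 604) = 604.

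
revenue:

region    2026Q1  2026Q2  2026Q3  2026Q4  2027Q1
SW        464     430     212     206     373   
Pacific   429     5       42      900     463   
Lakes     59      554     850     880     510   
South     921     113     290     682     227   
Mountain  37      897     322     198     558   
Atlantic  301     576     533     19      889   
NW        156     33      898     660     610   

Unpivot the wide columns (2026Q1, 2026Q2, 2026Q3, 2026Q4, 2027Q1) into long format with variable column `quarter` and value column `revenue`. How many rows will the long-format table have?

35

7 region values × 5 melted columns = 35 rows.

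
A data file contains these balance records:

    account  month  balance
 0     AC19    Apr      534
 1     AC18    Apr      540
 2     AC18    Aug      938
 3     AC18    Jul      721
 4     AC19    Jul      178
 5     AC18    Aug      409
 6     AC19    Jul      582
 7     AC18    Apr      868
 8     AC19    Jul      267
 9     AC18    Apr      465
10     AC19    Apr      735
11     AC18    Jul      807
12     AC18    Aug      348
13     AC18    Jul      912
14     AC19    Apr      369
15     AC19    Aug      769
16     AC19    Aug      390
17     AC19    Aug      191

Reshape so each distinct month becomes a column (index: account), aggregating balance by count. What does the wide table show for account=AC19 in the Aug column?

Rows with account=AC19 and month=Aug: balance values are 769, 390, 191.
3 rows match — count = 3.

3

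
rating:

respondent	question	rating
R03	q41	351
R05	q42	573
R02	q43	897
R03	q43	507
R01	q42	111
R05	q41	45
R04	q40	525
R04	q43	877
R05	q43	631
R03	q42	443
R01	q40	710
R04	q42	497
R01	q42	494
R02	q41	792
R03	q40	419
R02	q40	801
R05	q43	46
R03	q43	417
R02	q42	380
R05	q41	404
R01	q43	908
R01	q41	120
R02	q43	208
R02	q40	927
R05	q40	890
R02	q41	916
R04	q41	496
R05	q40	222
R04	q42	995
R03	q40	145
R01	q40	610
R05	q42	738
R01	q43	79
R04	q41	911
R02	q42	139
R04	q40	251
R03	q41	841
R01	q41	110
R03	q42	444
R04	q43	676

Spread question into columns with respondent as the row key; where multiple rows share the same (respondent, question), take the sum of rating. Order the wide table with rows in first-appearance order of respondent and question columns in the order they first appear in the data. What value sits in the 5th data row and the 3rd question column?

With rows in first-appearance order of respondent, row 5 is respondent=R04. question columns in first-appearance order: q41, q42, q43, q40; column 3 is q43.
Long rows with respondent=R04, question=q43: 877 + 676 = 1553.

1553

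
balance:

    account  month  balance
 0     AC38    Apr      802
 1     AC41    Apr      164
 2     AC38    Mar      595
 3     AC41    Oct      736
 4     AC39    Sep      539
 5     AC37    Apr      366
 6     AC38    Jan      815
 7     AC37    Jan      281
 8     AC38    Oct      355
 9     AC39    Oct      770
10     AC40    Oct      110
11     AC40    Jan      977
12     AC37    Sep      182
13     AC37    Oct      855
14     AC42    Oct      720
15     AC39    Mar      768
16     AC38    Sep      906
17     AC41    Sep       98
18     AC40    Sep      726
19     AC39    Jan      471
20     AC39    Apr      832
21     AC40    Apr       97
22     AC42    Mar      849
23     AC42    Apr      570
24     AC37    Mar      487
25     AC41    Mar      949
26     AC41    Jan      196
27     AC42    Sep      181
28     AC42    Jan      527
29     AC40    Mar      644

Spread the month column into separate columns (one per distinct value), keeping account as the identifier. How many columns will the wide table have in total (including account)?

1 column for account plus 5 distinct month values → 6 columns.

6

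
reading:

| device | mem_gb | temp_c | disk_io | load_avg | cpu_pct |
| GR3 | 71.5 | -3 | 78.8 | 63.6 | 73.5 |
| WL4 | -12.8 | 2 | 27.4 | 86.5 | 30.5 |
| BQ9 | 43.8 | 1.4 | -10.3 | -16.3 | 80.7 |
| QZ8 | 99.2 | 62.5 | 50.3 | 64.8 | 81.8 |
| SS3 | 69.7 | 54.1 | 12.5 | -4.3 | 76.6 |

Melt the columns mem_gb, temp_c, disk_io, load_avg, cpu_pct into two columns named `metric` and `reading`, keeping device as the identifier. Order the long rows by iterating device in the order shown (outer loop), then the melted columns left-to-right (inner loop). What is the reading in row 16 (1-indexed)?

25 rows total (5 × 5). Row 16: index ⌊(16-1)/5⌋ = 3 into device → QZ8; (16-1) mod 5 = 0 into the melted columns → mem_gb.
So row 16 is (QZ8, mem_gb, 99.2); reading = 99.2.

99.2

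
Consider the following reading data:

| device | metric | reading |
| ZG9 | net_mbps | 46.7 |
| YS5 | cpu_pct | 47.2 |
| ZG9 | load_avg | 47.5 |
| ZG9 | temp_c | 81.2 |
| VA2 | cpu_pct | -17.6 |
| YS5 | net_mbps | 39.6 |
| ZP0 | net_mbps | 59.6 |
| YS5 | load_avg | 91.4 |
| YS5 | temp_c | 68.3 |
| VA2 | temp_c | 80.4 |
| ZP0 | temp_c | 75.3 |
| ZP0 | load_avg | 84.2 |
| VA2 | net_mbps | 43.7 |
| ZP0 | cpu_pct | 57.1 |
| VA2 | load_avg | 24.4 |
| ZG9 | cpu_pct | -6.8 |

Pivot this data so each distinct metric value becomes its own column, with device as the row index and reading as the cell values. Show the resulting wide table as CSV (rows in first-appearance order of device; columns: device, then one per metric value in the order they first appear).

Columns: device plus the 4 distinct metric values (net_mbps, cpu_pct, load_avg, temp_c).
For example, row ZG9 column net_mbps takes reading=46.7 from the long row (ZG9, net_mbps).

device,net_mbps,cpu_pct,load_avg,temp_c
ZG9,46.7,-6.8,47.5,81.2
YS5,39.6,47.2,91.4,68.3
VA2,43.7,-17.6,24.4,80.4
ZP0,59.6,57.1,84.2,75.3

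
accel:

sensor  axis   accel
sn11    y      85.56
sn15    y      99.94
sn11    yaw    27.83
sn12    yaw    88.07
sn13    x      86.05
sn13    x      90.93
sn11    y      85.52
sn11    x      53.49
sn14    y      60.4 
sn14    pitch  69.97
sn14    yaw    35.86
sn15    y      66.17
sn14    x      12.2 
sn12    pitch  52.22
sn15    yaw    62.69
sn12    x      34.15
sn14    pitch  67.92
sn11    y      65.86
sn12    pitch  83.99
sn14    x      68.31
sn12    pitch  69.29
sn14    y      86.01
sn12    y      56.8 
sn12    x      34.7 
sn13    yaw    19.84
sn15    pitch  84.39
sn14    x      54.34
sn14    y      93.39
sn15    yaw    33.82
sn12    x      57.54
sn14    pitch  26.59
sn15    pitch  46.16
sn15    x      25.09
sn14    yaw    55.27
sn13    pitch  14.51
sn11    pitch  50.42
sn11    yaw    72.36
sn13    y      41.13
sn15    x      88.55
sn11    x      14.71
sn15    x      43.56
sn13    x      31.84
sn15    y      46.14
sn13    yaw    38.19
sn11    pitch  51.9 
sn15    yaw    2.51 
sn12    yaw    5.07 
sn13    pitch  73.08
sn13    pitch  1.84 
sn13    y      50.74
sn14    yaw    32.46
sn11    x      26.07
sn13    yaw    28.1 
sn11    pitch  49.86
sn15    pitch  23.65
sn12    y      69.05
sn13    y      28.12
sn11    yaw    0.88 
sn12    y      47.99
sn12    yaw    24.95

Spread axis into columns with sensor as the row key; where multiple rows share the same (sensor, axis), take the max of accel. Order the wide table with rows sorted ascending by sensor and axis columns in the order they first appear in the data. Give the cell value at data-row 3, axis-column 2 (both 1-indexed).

With rows sorted ascending by sensor, row 3 is sensor=sn13. axis columns in first-appearance order: y, yaw, x, pitch; column 2 is yaw.
Long rows with sensor=sn13, axis=yaw: max(19.84, 38.19, 28.1) = 38.19.

38.19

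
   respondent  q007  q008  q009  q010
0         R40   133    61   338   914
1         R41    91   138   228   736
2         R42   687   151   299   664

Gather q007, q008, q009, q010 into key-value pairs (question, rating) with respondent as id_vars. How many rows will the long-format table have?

12

3 respondent values × 4 melted columns = 12 rows.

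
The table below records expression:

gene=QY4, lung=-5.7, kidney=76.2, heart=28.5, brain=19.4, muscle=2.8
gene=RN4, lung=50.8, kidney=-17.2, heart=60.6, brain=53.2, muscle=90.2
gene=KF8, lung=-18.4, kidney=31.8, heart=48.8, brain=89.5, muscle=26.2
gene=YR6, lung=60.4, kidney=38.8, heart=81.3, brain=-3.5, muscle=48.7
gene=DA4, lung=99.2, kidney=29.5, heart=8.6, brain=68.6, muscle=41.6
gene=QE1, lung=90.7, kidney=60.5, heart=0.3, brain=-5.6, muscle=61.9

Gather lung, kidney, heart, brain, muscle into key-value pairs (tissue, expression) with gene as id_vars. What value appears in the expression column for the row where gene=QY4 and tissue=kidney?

76.2

Unpivoting turns each (gene, wide-column) pair into one long row.
The wide cell at row QY4, column kidney holds 76.2, so the long row (QY4, kidney) has expression=76.2.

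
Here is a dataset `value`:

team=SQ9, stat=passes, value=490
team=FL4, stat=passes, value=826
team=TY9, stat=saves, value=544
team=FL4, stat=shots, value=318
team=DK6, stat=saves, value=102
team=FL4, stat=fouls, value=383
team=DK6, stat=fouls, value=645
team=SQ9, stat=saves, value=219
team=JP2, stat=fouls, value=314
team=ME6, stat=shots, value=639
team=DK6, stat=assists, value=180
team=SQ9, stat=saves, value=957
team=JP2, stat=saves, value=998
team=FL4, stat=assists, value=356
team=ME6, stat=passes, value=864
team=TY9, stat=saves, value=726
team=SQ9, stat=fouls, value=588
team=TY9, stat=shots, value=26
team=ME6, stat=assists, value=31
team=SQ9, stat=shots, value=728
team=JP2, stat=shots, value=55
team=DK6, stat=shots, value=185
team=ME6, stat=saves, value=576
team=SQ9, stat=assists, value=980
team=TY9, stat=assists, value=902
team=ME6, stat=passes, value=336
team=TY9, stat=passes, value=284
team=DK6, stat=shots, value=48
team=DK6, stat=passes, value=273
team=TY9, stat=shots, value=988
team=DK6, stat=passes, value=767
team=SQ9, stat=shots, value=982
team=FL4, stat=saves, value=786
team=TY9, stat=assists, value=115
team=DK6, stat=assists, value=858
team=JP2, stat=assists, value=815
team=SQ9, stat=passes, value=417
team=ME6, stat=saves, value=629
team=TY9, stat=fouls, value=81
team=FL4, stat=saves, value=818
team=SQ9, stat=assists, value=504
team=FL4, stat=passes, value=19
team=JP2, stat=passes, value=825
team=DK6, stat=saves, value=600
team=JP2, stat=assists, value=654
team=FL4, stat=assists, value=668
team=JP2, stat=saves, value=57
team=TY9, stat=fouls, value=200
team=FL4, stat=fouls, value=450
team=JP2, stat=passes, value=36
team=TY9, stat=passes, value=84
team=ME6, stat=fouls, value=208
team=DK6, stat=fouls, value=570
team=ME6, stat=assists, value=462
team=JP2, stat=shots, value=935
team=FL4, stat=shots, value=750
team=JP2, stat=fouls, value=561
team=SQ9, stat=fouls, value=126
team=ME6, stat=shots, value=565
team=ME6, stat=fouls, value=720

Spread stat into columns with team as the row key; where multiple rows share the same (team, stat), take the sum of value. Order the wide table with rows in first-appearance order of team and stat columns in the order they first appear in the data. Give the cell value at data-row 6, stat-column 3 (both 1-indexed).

1204

With rows in first-appearance order of team, row 6 is team=ME6. stat columns in first-appearance order: passes, saves, shots, fouls, assists; column 3 is shots.
Long rows with team=ME6, stat=shots: 639 + 565 = 1204.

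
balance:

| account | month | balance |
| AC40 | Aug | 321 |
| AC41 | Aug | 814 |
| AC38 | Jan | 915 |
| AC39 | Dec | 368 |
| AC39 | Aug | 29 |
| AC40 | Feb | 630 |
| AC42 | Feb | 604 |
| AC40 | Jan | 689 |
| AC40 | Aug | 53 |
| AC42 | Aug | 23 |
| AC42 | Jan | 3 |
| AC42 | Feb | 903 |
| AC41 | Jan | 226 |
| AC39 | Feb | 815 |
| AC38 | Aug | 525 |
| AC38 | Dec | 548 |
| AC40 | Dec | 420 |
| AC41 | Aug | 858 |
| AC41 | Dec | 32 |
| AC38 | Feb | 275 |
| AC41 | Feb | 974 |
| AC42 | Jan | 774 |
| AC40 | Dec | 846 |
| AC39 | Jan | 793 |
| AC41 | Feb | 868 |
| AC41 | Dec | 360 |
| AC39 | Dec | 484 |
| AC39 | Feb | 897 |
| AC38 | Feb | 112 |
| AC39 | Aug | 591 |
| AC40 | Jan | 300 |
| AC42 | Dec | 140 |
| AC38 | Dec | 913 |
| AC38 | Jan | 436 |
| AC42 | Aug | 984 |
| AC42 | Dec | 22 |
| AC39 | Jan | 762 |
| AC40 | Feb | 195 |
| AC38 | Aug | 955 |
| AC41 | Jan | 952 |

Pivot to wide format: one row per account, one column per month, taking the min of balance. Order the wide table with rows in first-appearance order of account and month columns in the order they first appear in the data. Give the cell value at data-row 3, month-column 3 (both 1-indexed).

548

With rows in first-appearance order of account, row 3 is account=AC38. month columns in first-appearance order: Aug, Jan, Dec, Feb; column 3 is Dec.
Long rows with account=AC38, month=Dec: min(548, 913) = 548.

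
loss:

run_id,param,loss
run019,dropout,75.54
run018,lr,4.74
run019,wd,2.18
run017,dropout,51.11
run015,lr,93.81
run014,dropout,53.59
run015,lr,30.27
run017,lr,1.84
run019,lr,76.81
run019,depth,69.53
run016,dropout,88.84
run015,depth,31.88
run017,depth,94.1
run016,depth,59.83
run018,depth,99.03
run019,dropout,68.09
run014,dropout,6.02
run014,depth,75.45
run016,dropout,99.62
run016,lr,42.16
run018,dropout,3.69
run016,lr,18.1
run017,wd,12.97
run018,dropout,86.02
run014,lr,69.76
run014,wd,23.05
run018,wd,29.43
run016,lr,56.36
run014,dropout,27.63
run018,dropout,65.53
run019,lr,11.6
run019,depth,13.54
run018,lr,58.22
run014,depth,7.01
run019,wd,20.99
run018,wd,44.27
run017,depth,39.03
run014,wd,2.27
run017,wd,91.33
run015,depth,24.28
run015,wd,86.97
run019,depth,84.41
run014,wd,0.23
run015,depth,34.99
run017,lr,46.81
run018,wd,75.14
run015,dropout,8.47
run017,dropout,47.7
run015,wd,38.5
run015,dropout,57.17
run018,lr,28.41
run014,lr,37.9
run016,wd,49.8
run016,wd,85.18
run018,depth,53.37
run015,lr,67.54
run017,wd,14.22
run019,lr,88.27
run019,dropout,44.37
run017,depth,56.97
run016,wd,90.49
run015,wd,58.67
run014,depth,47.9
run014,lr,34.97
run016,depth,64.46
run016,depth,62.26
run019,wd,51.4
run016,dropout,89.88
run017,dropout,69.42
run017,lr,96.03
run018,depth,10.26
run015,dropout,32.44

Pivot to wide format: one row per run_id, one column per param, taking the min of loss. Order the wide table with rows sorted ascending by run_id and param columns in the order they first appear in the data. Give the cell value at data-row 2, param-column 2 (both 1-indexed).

30.27

With rows sorted ascending by run_id, row 2 is run_id=run015. param columns in first-appearance order: dropout, lr, wd, depth; column 2 is lr.
Long rows with run_id=run015, param=lr: min(93.81, 30.27, 67.54) = 30.27.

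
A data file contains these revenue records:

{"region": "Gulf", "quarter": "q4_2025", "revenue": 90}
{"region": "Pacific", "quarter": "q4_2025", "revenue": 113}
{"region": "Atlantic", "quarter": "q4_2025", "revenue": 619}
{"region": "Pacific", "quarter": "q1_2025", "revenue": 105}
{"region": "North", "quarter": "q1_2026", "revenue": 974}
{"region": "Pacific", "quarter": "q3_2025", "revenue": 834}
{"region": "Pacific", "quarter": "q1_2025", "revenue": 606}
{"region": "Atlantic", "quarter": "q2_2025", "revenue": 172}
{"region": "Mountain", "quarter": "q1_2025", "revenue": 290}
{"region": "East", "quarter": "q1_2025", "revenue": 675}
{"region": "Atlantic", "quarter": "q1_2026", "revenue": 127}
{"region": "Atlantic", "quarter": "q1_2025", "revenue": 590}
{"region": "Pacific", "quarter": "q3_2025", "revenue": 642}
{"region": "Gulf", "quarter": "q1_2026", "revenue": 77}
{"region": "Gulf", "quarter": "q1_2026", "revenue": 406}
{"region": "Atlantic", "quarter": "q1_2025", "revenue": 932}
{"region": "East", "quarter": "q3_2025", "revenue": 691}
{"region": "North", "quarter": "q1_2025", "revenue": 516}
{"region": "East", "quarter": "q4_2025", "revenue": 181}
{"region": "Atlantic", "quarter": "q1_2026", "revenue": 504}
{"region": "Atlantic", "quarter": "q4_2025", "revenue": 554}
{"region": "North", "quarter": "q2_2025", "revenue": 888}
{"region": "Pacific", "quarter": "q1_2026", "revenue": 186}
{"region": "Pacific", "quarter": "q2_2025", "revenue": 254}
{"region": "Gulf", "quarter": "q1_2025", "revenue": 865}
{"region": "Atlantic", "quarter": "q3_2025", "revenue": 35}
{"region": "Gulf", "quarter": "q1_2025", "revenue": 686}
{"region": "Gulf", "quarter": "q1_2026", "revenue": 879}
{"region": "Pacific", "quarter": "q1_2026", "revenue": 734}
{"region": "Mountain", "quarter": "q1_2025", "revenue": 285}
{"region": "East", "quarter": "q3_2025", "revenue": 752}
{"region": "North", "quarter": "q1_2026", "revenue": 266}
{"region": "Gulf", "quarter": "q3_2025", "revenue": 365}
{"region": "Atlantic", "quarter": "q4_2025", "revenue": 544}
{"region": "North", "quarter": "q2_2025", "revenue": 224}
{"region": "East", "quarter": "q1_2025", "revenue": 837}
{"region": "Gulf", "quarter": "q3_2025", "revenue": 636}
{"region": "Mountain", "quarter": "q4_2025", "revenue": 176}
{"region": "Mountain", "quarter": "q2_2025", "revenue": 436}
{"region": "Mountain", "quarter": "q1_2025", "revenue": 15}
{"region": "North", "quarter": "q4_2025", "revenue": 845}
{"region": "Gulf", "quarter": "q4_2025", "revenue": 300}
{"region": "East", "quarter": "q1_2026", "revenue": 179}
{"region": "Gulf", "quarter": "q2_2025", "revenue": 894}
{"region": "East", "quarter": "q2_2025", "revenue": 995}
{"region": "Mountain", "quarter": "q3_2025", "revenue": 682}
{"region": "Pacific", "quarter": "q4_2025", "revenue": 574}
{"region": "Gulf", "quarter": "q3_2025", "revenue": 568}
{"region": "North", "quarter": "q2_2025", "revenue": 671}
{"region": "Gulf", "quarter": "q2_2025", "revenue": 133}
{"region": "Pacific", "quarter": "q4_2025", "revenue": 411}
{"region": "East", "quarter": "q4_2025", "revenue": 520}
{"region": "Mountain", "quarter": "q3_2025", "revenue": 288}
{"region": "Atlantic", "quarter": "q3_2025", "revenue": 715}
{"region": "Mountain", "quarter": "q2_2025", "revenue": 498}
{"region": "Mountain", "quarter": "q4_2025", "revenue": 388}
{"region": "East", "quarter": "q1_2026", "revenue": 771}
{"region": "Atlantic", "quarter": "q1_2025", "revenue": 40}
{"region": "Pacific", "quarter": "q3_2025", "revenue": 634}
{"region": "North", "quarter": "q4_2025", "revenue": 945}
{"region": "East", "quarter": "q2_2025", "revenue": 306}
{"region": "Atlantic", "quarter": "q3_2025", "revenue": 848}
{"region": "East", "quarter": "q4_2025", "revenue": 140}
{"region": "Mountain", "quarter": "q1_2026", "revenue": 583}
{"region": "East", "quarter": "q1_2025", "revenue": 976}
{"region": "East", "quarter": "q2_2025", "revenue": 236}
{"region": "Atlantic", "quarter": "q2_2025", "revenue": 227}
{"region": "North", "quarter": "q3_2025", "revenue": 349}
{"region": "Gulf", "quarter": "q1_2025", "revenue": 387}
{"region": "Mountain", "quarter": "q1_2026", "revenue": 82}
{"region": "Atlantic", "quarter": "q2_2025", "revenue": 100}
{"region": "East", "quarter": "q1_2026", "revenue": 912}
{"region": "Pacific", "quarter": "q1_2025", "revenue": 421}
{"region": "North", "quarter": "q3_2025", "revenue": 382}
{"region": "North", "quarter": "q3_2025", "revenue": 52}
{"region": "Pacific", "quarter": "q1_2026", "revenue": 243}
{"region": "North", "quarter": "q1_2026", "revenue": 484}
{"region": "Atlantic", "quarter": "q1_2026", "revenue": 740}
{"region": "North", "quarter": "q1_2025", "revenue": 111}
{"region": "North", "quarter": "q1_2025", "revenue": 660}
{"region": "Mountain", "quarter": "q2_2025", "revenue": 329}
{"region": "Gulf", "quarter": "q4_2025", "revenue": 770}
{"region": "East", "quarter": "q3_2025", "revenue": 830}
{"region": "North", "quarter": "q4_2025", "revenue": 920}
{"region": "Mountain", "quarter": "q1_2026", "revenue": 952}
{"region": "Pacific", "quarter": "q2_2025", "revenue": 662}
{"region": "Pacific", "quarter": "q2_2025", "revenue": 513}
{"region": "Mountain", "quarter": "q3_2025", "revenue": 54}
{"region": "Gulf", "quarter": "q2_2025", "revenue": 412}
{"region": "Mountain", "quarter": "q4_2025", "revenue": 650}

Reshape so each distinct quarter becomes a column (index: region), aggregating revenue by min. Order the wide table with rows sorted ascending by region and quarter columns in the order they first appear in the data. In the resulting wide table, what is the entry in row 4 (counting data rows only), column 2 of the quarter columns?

15

With rows sorted ascending by region, row 4 is region=Mountain. quarter columns in first-appearance order: q4_2025, q1_2025, q1_2026, q3_2025, q2_2025; column 2 is q1_2025.
Long rows with region=Mountain, quarter=q1_2025: min(290, 285, 15) = 15.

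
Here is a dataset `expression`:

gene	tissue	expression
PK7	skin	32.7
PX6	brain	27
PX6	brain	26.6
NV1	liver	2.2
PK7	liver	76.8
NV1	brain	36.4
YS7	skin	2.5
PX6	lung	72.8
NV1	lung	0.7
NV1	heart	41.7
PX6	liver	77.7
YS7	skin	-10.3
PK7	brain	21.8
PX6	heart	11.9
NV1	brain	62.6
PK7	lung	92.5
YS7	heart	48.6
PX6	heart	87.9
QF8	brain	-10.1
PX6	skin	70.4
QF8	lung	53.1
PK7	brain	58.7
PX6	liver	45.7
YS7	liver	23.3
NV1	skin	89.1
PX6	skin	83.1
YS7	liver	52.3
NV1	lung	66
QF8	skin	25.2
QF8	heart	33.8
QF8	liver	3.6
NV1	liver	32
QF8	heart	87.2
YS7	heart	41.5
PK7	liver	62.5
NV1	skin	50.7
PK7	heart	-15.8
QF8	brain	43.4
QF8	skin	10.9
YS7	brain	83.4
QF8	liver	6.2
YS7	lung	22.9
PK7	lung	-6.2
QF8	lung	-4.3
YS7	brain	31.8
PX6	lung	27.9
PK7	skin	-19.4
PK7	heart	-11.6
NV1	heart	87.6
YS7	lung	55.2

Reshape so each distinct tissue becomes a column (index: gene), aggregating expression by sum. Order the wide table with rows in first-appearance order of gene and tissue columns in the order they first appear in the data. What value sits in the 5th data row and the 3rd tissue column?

With rows in first-appearance order of gene, row 5 is gene=QF8. tissue columns in first-appearance order: skin, brain, liver, lung, heart; column 3 is liver.
Long rows with gene=QF8, tissue=liver: 3.6 + 6.2 = 9.8.

9.8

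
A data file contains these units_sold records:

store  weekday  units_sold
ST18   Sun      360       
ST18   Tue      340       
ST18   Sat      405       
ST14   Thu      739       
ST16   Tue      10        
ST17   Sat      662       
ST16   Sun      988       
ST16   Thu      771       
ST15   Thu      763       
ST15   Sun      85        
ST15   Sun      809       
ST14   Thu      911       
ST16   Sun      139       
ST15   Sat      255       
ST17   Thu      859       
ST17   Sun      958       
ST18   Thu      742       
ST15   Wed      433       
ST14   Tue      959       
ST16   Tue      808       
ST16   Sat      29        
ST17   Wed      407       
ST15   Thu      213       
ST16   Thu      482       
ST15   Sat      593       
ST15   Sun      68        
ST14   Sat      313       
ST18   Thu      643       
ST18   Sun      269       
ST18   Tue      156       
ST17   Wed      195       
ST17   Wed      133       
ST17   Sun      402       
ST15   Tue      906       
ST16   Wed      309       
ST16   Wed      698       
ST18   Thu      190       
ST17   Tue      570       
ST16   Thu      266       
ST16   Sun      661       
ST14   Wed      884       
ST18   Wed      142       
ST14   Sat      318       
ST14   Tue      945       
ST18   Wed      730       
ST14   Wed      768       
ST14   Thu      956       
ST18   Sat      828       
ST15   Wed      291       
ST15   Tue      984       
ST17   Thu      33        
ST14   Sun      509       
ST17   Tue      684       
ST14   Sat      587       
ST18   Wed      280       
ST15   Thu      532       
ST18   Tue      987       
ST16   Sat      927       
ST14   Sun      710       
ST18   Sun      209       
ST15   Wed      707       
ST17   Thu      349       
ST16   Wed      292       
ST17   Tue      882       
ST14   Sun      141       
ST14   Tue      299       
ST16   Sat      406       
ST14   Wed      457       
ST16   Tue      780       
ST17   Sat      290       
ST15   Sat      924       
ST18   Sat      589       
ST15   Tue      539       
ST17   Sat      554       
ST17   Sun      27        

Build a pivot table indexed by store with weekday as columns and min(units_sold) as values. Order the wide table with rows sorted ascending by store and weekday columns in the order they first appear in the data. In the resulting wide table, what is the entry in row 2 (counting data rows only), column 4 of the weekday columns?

213

With rows sorted ascending by store, row 2 is store=ST15. weekday columns in first-appearance order: Sun, Tue, Sat, Thu, Wed; column 4 is Thu.
Long rows with store=ST15, weekday=Thu: min(763, 213, 532) = 213.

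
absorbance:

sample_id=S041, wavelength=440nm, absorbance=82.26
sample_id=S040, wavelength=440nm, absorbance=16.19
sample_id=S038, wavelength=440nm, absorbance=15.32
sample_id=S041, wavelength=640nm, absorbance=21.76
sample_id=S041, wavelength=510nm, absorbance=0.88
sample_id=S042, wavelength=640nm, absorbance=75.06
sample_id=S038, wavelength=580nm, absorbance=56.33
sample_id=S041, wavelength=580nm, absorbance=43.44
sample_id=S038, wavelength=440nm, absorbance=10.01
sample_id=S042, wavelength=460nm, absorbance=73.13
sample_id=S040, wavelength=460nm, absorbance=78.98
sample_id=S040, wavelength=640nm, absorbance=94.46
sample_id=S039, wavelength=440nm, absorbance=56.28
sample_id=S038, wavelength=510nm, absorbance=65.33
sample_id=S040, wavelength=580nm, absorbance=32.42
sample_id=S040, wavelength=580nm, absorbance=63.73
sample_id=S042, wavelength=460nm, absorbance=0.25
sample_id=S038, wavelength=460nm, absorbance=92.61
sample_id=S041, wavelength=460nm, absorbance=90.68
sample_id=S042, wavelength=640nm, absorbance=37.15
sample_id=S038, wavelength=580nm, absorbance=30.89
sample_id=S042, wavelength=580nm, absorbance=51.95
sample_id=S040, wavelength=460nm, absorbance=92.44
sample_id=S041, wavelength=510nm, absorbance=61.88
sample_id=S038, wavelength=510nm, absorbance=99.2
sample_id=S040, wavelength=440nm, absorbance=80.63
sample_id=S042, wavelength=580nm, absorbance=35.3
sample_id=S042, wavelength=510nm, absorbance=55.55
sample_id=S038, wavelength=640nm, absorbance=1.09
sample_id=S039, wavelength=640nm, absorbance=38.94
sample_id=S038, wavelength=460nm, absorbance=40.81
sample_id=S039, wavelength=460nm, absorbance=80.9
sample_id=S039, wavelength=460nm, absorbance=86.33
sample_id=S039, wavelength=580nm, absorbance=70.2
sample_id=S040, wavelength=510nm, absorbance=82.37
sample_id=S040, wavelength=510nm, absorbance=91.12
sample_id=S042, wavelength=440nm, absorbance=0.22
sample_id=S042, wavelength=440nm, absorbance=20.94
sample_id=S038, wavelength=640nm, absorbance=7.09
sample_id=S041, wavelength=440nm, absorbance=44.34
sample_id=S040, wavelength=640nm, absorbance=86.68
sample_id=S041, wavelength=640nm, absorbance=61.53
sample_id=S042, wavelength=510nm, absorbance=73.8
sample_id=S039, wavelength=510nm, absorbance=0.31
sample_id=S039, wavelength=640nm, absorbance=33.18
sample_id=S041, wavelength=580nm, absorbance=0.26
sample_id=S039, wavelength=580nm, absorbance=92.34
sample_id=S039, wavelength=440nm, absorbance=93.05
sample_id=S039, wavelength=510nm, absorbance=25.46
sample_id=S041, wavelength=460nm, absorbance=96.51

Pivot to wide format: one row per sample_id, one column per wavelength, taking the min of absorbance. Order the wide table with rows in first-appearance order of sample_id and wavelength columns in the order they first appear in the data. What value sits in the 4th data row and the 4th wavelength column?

35.3

With rows in first-appearance order of sample_id, row 4 is sample_id=S042. wavelength columns in first-appearance order: 440nm, 640nm, 510nm, 580nm, 460nm; column 4 is 580nm.
Long rows with sample_id=S042, wavelength=580nm: min(51.95, 35.3) = 35.3.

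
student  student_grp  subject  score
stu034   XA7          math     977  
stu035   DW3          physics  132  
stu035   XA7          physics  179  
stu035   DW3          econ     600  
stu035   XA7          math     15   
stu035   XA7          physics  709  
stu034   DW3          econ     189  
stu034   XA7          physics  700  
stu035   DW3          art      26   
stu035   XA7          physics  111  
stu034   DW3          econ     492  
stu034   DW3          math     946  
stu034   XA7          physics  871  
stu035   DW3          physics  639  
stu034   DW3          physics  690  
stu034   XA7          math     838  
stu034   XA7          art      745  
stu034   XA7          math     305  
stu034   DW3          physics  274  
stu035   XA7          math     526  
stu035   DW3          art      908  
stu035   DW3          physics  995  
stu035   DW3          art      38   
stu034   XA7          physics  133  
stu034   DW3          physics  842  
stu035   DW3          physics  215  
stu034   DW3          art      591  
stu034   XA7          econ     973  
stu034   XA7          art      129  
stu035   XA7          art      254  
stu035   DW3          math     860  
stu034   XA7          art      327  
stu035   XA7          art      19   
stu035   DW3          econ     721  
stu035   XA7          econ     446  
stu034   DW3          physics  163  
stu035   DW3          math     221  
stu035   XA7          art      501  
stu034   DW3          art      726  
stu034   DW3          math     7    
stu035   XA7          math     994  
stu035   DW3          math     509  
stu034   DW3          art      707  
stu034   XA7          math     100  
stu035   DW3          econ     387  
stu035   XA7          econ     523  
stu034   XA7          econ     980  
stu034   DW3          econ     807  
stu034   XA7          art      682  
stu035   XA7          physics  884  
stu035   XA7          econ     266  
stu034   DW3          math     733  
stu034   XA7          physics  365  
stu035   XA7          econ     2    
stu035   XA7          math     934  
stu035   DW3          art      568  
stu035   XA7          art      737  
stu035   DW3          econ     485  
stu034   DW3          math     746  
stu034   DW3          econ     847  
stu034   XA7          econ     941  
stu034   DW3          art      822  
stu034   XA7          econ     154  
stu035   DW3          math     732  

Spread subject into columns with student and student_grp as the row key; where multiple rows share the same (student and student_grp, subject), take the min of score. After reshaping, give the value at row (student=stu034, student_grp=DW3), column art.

Rows with student=stu034, student_grp=DW3 and subject=art: score values are 591, 726, 707, 822.
min(591, 726, 707, 822) = 591.

591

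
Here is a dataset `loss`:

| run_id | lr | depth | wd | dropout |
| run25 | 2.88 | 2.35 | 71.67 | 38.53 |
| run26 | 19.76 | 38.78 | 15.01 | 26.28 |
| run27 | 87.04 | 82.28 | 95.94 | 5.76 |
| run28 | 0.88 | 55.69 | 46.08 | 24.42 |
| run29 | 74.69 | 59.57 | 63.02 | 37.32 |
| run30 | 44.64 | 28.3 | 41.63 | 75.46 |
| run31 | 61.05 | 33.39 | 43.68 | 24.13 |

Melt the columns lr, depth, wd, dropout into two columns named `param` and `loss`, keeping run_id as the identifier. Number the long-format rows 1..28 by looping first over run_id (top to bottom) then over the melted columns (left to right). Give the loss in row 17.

28 rows total (7 × 4). Row 17: index ⌊(17-1)/4⌋ = 4 into run_id → run29; (17-1) mod 4 = 0 into the melted columns → lr.
So row 17 is (run29, lr, 74.69); loss = 74.69.

74.69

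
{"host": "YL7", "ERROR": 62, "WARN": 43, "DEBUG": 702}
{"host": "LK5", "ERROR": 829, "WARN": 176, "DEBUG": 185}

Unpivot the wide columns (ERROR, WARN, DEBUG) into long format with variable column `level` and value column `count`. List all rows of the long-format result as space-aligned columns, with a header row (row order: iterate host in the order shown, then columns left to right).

host  level  count
YL7   ERROR  62   
YL7   WARN   43   
YL7   DEBUG  702  
LK5   ERROR  829  
LK5   WARN   176  
LK5   DEBUG  185  

Each (host, column) pair becomes one row: 2 × 3 = 6 rows.
For example, (YL7, ERROR) → count=62.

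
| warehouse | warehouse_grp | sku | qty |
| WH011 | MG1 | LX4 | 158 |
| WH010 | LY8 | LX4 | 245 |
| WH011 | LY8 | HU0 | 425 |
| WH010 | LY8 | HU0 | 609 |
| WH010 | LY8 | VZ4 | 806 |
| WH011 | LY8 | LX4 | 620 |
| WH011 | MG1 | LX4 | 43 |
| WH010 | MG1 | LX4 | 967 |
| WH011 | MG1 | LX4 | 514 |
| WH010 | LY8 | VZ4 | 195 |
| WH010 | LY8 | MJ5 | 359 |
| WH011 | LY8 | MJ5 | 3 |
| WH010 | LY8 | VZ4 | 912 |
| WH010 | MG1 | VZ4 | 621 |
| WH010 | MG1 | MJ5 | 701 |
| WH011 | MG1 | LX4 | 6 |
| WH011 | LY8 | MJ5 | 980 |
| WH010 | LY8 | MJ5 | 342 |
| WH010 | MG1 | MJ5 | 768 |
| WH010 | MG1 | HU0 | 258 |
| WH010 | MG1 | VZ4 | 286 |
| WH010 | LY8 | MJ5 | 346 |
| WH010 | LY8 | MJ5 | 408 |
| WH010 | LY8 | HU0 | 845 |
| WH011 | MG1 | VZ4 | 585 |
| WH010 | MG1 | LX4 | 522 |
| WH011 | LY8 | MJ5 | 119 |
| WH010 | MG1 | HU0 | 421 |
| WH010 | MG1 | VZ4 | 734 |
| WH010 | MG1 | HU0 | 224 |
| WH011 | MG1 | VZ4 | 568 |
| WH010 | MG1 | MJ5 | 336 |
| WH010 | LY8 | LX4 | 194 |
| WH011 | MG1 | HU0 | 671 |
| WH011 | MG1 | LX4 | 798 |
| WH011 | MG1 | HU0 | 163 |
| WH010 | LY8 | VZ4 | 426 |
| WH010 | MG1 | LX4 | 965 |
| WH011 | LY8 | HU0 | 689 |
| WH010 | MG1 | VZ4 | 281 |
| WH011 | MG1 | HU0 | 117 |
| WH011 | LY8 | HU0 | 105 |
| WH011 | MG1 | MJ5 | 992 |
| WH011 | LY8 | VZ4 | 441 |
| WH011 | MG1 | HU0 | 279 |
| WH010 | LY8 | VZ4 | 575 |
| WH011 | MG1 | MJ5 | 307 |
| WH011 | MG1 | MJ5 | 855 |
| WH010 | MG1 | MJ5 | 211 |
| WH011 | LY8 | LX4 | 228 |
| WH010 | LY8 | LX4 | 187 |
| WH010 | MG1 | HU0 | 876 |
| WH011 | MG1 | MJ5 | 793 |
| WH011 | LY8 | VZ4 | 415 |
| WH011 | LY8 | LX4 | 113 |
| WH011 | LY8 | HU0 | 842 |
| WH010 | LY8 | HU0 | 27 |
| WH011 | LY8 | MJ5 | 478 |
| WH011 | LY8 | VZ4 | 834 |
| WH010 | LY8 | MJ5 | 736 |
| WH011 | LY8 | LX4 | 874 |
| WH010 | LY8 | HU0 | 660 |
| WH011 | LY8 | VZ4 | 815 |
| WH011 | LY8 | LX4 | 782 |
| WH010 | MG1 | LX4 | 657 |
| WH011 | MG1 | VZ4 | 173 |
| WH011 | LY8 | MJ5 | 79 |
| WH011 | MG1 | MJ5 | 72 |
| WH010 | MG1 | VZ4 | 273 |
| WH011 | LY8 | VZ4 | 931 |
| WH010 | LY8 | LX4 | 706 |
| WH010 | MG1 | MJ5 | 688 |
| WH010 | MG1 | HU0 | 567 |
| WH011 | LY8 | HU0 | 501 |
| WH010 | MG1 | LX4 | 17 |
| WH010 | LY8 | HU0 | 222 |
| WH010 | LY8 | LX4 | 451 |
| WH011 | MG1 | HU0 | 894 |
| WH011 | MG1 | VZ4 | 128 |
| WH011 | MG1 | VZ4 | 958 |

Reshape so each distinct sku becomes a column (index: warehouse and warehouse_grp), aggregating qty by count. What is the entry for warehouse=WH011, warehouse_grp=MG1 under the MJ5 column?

Rows with warehouse=WH011, warehouse_grp=MG1 and sku=MJ5: qty values are 992, 307, 855, 793, 72.
5 rows match — count = 5.

5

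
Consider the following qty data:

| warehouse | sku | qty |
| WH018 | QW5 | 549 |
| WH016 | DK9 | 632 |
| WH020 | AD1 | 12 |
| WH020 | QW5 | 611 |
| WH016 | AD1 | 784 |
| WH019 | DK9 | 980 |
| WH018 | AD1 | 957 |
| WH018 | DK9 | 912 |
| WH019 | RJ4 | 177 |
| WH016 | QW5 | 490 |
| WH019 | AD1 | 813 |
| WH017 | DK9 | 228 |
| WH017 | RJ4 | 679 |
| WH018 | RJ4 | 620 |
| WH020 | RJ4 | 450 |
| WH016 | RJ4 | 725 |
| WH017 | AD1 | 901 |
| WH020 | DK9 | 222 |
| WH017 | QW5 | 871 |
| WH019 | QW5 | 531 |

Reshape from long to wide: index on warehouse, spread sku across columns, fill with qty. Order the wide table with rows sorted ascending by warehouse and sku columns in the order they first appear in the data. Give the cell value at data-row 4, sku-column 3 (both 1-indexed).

813

With rows sorted ascending by warehouse, row 4 is warehouse=WH019. sku columns in first-appearance order: QW5, DK9, AD1, RJ4; column 3 is AD1.
Long rows with warehouse=WH019, sku=AD1: qty = 813.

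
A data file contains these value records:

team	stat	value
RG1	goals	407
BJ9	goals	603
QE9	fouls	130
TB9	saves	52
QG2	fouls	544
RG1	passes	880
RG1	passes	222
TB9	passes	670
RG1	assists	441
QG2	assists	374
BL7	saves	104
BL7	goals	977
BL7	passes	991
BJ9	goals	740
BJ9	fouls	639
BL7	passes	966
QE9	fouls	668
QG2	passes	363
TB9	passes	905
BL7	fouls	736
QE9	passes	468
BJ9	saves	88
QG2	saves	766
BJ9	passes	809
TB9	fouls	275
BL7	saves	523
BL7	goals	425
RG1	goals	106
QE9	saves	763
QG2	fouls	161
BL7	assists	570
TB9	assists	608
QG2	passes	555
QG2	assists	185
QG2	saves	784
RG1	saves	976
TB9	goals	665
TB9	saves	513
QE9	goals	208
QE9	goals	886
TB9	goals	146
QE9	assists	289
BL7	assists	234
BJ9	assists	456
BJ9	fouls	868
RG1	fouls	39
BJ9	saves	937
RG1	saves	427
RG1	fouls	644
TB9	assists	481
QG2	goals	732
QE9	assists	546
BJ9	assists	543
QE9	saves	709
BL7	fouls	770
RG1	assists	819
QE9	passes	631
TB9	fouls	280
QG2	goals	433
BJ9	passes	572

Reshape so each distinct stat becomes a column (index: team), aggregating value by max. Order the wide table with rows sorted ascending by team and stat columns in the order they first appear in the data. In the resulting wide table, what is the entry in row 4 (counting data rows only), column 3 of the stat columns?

784

With rows sorted ascending by team, row 4 is team=QG2. stat columns in first-appearance order: goals, fouls, saves, passes, assists; column 3 is saves.
Long rows with team=QG2, stat=saves: max(766, 784) = 784.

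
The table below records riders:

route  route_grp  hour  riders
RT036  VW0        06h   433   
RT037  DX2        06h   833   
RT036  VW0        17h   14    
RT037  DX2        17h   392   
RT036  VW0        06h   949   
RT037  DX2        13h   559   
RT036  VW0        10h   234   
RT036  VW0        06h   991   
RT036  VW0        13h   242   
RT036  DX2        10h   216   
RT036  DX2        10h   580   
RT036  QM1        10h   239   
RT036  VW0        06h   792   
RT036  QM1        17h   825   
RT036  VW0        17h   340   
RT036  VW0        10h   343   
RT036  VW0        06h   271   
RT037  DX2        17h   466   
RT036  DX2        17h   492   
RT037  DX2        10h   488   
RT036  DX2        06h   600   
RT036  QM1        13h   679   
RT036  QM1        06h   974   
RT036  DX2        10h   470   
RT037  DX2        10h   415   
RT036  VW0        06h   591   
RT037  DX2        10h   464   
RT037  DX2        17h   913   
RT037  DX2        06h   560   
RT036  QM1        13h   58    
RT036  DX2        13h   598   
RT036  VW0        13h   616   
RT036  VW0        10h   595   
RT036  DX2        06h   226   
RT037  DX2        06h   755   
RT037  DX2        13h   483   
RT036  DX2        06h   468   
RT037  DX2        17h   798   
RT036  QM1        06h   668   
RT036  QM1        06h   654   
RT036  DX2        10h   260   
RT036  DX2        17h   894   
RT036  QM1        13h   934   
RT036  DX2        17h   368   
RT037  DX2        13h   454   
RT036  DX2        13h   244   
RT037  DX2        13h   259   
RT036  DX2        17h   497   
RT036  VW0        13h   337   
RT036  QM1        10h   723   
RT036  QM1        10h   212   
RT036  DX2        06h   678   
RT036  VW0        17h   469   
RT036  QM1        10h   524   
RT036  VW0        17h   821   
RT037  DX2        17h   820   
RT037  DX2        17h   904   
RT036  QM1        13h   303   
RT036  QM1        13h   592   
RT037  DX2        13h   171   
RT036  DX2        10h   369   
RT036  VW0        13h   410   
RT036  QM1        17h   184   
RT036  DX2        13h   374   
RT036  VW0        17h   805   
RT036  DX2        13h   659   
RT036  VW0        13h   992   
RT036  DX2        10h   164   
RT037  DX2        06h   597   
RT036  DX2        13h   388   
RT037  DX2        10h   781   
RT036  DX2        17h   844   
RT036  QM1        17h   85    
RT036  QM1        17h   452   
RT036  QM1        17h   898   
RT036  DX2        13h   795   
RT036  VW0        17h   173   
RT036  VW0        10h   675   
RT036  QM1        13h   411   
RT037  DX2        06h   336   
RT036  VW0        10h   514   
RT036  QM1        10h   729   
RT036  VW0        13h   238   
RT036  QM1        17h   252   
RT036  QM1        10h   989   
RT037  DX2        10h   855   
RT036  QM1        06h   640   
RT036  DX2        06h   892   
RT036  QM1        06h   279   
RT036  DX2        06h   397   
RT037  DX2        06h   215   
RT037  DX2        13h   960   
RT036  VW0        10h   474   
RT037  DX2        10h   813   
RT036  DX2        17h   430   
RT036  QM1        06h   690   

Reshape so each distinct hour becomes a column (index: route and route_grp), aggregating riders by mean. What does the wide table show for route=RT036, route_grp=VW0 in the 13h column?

472.50

Rows with route=RT036, route_grp=VW0 and hour=13h: riders values are 242, 616, 337, 410, 992, 238.
(242 + 616 + 337 + 410 + 992 + 238) / 6 = 472.50.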